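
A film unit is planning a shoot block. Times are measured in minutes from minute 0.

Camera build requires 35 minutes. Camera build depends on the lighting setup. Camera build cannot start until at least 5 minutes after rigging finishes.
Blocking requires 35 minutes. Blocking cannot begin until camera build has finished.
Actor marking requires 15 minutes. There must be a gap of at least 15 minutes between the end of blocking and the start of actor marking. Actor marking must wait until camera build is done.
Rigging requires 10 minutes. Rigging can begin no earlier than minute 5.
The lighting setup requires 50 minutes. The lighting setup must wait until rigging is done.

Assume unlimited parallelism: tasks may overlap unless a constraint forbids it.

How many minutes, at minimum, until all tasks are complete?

Rigging cannot begin until its own release at minute 5. It runs from minute 5 to 5 + 10 = minute 15.
After rigging (finishes minute 15), the lighting setup can start at minute 15 and finishes at minute 65.
Camera build needs all of the lighting setup (finishes minute 65); rigging (finishes minute 15, plus 5-minute gap → minute 20). That puts its earliest start at minute 65; it finishes at 65 + 35 = minute 100.
Blocking cannot begin until camera build (finishes minute 100). It runs from minute 100 to 100 + 35 = minute 135.
Actor marking cannot start until blocking (finishes minute 135, plus 15-minute gap → minute 150); camera build (finishes minute 100). The controlling bound is minute 150, so actor marking finishes at 150 + 15 = minute 165.
All tasks are finished once the last one completes. Finish times: Rigging at 15, The lighting setup at 65, Camera build at 100, Blocking at 135, Actor marking at 165. The latest is minute 165.

165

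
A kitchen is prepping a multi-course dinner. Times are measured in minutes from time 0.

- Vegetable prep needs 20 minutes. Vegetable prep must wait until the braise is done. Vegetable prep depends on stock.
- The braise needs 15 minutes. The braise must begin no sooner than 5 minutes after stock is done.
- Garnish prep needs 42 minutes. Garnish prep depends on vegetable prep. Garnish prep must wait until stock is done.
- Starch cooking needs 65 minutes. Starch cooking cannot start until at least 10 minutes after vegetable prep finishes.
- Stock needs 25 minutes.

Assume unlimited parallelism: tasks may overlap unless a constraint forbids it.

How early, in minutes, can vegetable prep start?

Nothing blocks stock, so it runs from minute 0 to minute 25.
The braise waits on stock (finishes minute 25, plus 5-minute gap → minute 30), so it starts at minute 30 and finishes at 30 + 15 = minute 45.
Vegetable prep waits on the braise (finishes minute 45); stock (finishes minute 25). The latest of these is minute 45, which is the earliest vegetable prep can start.

45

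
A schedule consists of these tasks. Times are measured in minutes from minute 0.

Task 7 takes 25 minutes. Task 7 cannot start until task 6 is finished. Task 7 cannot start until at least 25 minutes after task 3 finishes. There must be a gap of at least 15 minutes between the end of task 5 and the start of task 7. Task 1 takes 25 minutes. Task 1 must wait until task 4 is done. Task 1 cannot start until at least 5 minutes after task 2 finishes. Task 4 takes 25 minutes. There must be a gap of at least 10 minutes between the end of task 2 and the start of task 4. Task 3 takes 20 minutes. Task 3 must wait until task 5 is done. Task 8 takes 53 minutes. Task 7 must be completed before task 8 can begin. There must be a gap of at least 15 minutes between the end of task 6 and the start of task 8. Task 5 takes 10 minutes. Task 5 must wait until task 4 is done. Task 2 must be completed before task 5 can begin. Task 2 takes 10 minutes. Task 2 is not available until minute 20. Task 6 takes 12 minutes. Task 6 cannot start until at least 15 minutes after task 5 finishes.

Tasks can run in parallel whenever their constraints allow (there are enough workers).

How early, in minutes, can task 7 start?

Task 2 cannot begin until its own release at minute 20. It runs from minute 20 to 20 + 10 = minute 30.
Task 4 waits on task 2 (finishes minute 30, plus 10-minute gap → minute 40), so it starts at minute 40 and finishes at 40 + 25 = minute 65.
Task 5 cannot start until task 4 (finishes minute 65); task 2 (finishes minute 30). The controlling bound is minute 65, so task 5 finishes at 65 + 10 = minute 75.
Task 6 waits on task 5 (finishes minute 75, plus 15-minute gap → minute 90), so it starts at minute 90 and finishes at 90 + 12 = minute 102.
Task 3 cannot begin until task 5 (finishes minute 75). It runs from minute 75 to 75 + 20 = minute 95.
Task 7 waits on task 6 (finishes minute 102); task 3 (finishes minute 95, plus 25-minute gap → minute 120); task 5 (finishes minute 75, plus 15-minute gap → minute 90). The latest of these is minute 120, which is the earliest task 7 can start.

120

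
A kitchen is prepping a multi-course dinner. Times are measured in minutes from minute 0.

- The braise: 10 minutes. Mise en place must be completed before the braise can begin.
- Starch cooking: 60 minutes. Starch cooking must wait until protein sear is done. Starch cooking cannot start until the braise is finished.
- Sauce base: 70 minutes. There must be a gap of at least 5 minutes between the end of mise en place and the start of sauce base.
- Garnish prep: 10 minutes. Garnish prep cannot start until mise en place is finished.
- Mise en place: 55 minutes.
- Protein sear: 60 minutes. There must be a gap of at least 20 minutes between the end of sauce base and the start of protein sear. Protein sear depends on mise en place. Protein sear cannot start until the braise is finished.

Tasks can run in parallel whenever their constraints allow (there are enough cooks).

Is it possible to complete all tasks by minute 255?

No

Mise en place can start immediately at minute 0; it finishes at minute 55.
Garnish prep waits on mise en place (finishes minute 55), so it starts at minute 55 and finishes at 55 + 10 = minute 65.
The braise waits on mise en place (finishes minute 55), so it starts at minute 55 and finishes at 55 + 10 = minute 65.
Sauce base cannot begin until mise en place (finishes minute 55, plus 5-minute gap → minute 60). It runs from minute 60 to 60 + 70 = minute 130.
Protein sear needs all of sauce base (finishes minute 130, plus 20-minute gap → minute 150); mise en place (finishes minute 55); the braise (finishes minute 65). That puts its earliest start at minute 150; it finishes at 150 + 60 = minute 210.
For starch cooking: protein sear (finishes minute 210); the braise (finishes minute 65). Taking the maximum gives a start of minute 210, and it finishes at 210 + 60 = minute 270.
The earliest everything can be done is minute 270, which is after the deadline of 255, so it is not possible.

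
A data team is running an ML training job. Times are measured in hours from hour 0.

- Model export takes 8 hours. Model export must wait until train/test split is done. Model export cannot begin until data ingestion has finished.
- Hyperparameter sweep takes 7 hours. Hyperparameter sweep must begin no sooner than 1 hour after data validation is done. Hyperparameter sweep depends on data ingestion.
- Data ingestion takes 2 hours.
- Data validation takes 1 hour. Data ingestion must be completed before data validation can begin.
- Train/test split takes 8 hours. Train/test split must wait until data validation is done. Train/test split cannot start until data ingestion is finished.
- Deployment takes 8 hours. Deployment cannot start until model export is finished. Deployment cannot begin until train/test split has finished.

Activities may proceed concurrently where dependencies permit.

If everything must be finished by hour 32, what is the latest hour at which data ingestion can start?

Nothing follows deployment; the deadline of hour 32 is its only limit. It must start by 32 − 8 = hour 24.
Since deployment (must start by hour 24) depends on it, model export must finish by hour 24. Backing off its 8-hour duration gives a latest start of hour 16.
Train/test split has several dependents: model export (must start by hour 16); deployment (must start by hour 24). The earliest of those limits is hour 16, so train/test split must start by 16 − 8 = hour 8.
Nothing follows hyperparameter sweep; the deadline of hour 32 is its only limit. It must start by 32 − 7 = hour 25.
For data validation: train/test split (must start by hour 8); hyperparameter sweep (must start by hour 25, minus 1-hour gap → hour 24). The most restrictive is hour 8; with a 1-hour duration, data validation must start by hour 7.
Data ingestion feeds data validation (must start by hour 7); train/test split (must start by hour 8); hyperparameter sweep (must start by hour 25); model export (must start by hour 16). Taking the minimum, data ingestion must finish by hour 7 and start by 7 − 2 = hour 5.

5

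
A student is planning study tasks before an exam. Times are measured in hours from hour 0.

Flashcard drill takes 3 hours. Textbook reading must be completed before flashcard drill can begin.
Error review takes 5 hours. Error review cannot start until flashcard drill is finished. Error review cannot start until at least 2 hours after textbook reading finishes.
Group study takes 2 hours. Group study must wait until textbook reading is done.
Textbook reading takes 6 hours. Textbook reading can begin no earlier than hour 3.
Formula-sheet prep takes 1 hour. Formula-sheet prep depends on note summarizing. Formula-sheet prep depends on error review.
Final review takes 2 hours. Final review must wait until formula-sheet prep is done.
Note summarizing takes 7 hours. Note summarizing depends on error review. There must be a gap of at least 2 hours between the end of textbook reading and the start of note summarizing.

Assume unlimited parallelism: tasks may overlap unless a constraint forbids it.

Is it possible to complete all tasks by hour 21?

No

Textbook reading waits on its own release at hour 3, so it starts at hour 3 and finishes at 3 + 6 = hour 9.
After textbook reading (finishes hour 9), group study can start at hour 9 and finishes at hour 11.
Flashcard drill waits on textbook reading (finishes hour 9), so it starts at hour 9 and finishes at 9 + 3 = hour 12.
Error review needs all of flashcard drill (finishes hour 12); textbook reading (finishes hour 9, plus 2-hour gap → hour 11). That puts its earliest start at hour 12; it finishes at 12 + 5 = hour 17.
Note summarizing has to wait for error review (finishes hour 17); textbook reading (finishes hour 9, plus 2-hour gap → hour 11). The latest of these is hour 17, so note summarizing runs hour 17 to 17 + 7 = hour 24.
Formula-sheet prep cannot start until note summarizing (finishes hour 24); error review (finishes hour 17). The controlling bound is hour 24, so formula-sheet prep finishes at 24 + 1 = hour 25.
Final review waits on formula-sheet prep (finishes hour 25), so it starts at hour 25 and finishes at 25 + 2 = hour 27.
The earliest everything can be done is hour 27, which is after the deadline of 21, so it is not possible.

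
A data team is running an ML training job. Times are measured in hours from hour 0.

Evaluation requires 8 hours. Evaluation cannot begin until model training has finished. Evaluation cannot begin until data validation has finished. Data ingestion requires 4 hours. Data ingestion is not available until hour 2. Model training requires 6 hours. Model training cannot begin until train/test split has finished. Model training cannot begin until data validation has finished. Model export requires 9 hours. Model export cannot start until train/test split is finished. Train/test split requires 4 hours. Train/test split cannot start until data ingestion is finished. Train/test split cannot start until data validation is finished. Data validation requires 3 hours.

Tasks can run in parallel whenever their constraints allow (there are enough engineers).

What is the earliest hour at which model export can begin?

10

Data validation can start immediately at hour 0; it finishes at hour 3.
After its own release at hour 2, data ingestion can start at hour 2 and finishes at hour 6.
For train/test split: data ingestion (finishes hour 6); data validation (finishes hour 3). Taking the maximum gives a start of hour 6, and it finishes at 6 + 4 = hour 10.
Model export waits on train/test split (finishes hour 10), so the earliest it can start is hour 10.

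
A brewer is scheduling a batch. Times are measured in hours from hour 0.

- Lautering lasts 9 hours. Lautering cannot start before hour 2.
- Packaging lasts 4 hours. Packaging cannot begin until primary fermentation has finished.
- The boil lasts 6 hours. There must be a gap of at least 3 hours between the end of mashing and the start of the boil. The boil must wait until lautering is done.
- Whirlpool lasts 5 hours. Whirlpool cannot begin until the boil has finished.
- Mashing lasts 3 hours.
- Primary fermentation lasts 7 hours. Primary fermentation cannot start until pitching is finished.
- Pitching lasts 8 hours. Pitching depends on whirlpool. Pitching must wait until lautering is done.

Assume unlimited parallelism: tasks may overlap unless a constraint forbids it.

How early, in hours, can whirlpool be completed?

22

Lautering waits on its own release at hour 2, so it starts at hour 2 and finishes at 2 + 9 = hour 11.
Nothing blocks mashing, so it runs from hour 0 to hour 3.
The boil has to wait for mashing (finishes hour 3, plus 3-hour gap → hour 6); lautering (finishes hour 11). The latest of these is hour 11, so the boil runs hour 11 to 11 + 6 = hour 17.
Whirlpool cannot begin until the boil (finishes hour 17). It runs from hour 17 to 17 + 5 = hour 22.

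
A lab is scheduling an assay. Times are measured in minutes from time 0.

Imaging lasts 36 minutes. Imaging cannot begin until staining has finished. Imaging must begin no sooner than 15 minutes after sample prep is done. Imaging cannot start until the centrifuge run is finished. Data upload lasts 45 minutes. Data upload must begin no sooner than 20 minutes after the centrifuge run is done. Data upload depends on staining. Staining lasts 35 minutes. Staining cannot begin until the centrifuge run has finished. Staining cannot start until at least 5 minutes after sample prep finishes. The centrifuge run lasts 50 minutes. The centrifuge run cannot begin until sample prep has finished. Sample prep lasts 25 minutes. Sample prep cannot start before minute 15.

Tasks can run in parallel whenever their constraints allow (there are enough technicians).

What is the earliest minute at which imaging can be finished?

161

After its own release at minute 15, sample prep can start at minute 15 and finishes at minute 40.
The centrifuge run waits on sample prep (finishes minute 40), so it starts at minute 40 and finishes at 40 + 50 = minute 90.
Staining needs all of the centrifuge run (finishes minute 90); sample prep (finishes minute 40, plus 5-minute gap → minute 45). That puts its earliest start at minute 90; it finishes at 90 + 35 = minute 125.
Imaging has to wait for staining (finishes minute 125); sample prep (finishes minute 40, plus 15-minute gap → minute 55); the centrifuge run (finishes minute 90). The latest of these is minute 125, so imaging runs minute 125 to 125 + 36 = minute 161.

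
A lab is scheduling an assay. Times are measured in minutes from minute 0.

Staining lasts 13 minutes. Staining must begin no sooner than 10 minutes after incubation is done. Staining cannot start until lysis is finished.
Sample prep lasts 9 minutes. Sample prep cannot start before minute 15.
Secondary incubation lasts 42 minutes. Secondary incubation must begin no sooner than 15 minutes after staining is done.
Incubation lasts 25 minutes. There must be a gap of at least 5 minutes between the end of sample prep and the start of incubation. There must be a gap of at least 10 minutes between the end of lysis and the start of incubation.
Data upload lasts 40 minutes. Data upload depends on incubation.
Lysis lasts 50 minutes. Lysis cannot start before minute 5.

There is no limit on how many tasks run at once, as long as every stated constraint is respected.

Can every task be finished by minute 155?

No

Lysis cannot begin until its own release at minute 5. It runs from minute 5 to 5 + 50 = minute 55.
Sample prep waits on its own release at minute 15, so it starts at minute 15 and finishes at 15 + 9 = minute 24.
Incubation has to wait for sample prep (finishes minute 24, plus 5-minute gap → minute 29); lysis (finishes minute 55, plus 10-minute gap → minute 65). The latest of these is minute 65, so incubation runs minute 65 to 65 + 25 = minute 90.
After incubation (finishes minute 90), data upload can start at minute 90 and finishes at minute 130.
Staining needs all of incubation (finishes minute 90, plus 10-minute gap → minute 100); lysis (finishes minute 55). That puts its earliest start at minute 100; it finishes at 100 + 13 = minute 113.
Secondary incubation cannot begin until staining (finishes minute 113, plus 15-minute gap → minute 128). It runs from minute 128 to 128 + 42 = minute 170.
The earliest everything can be done is minute 170, which is after the deadline of 155, so it is not possible.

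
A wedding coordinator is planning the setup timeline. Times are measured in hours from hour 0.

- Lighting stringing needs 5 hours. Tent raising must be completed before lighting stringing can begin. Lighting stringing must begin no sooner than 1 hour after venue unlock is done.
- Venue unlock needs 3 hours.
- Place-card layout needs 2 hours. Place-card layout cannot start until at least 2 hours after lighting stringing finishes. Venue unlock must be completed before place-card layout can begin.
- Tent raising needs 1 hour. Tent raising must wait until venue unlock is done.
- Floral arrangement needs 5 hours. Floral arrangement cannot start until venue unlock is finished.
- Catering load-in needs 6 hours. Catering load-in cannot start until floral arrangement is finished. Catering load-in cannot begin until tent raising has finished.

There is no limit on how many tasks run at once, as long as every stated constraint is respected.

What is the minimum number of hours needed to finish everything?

Venue unlock can start immediately at hour 0; it finishes at hour 3.
Floral arrangement cannot begin until venue unlock (finishes hour 3). It runs from hour 3 to 3 + 5 = hour 8.
After venue unlock (finishes hour 3), tent raising can start at hour 3 and finishes at hour 4.
Catering load-in cannot start until floral arrangement (finishes hour 8); tent raising (finishes hour 4). The controlling bound is hour 8, so catering load-in finishes at 8 + 6 = hour 14.
Lighting stringing cannot start until tent raising (finishes hour 4); venue unlock (finishes hour 3, plus 1-hour gap → hour 4). The controlling bound is hour 4, so lighting stringing finishes at 4 + 5 = hour 9.
For place-card layout: lighting stringing (finishes hour 9, plus 2-hour gap → hour 11); venue unlock (finishes hour 3). Taking the maximum gives a start of hour 11, and it finishes at 11 + 2 = hour 13.
All tasks are finished once the last one completes. Finish times: Venue unlock at 3, Tent raising at 4, Floral arrangement at 8, Lighting stringing at 9, Catering load-in at 14, Place-card layout at 13. The latest is hour 14.

14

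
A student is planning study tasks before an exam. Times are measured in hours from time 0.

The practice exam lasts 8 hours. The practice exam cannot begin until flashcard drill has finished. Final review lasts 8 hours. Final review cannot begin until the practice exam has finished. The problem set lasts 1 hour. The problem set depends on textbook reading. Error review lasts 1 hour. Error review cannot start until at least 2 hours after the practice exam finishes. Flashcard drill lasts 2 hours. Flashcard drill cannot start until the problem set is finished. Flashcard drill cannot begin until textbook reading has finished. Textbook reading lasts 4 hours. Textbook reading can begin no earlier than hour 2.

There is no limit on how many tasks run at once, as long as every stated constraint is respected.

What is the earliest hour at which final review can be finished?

Textbook reading cannot begin until its own release at hour 2. It runs from hour 2 to 2 + 4 = hour 6.
The problem set waits on textbook reading (finishes hour 6), so it starts at hour 6 and finishes at 6 + 1 = hour 7.
Flashcard drill cannot start until the problem set (finishes hour 7); textbook reading (finishes hour 6). The controlling bound is hour 7, so flashcard drill finishes at 7 + 2 = hour 9.
The practice exam cannot begin until flashcard drill (finishes hour 9). It runs from hour 9 to 9 + 8 = hour 17.
Final review waits on the practice exam (finishes hour 17), so it starts at hour 17 and finishes at 17 + 8 = hour 25.

25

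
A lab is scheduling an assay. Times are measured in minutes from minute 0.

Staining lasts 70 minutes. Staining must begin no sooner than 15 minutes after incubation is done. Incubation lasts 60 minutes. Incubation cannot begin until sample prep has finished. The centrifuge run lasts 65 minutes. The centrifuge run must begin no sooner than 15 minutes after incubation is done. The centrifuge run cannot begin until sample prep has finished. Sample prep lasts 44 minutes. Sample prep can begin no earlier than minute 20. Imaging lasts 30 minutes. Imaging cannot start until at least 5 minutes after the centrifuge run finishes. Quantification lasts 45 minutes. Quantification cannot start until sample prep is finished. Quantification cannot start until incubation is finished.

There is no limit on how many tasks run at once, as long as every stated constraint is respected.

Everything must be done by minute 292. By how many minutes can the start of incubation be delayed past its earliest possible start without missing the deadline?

53

After its own release at minute 20, sample prep can start at minute 20 and finishes at minute 64.
After sample prep (finishes minute 64), incubation can start at minute 64 and finishes at minute 124.

Working backward from the deadline:
Imaging must finish by minute 292; it takes 30 minutes, so it must start by 292 − 30 = minute 262.
The centrifuge run has to be done before imaging (must start by minute 262, minus 5-minute gap → minute 257). That means finishing by minute 257, i.e. starting by 257 − 65 = minute 192.
To finish by minute 292, staining (duration 70) must start no later than minute 222.
Quantification must finish by minute 292; it takes 45 minutes, so it must start by 292 − 45 = minute 247.
Incubation feeds the centrifuge run (must start by minute 192, minus 15-minute gap → minute 177); staining (must start by minute 222, minus 15-minute gap → minute 207); quantification (must start by minute 247). Taking the minimum, incubation must finish by minute 177 and start by 177 − 60 = minute 117.
So incubation can start as early as minute 64 and as late as minute 117, giving 117 − 64 = 53 minutes of slack.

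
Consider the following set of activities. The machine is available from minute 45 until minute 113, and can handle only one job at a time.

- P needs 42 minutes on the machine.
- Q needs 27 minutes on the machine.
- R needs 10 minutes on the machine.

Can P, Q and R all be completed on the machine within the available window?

No

The machine window is 113 − 45 = 68 minutes.
Running back to back, the jobs need 42 + 27 + 10 = 79 minutes on the machine.
Since 79 > 68, they cannot all fit.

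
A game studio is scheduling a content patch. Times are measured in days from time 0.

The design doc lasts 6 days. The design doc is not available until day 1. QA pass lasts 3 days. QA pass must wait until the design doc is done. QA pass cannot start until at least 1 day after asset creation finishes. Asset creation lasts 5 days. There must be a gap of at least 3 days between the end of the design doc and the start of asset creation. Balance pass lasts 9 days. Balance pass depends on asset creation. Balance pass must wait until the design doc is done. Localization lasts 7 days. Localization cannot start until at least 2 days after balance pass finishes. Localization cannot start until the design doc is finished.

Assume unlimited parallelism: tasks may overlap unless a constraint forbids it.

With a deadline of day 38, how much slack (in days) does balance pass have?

5

After its own release at day 1, the design doc can start at day 1 and finishes at day 7.
After the design doc (finishes day 7, plus 3-day gap → day 10), asset creation can start at day 10 and finishes at day 15.
Balance pass needs all of asset creation (finishes day 15); the design doc (finishes day 7). That puts its earliest start at day 15; it finishes at 15 + 9 = day 24.

Working backward from the deadline:
Nothing follows localization; the deadline of day 38 is its only limit. It must start by 38 − 7 = day 31.
Balance pass has to be done before localization (must start by day 31, minus 2-day gap → day 29). That means finishing by day 29, i.e. starting by 29 − 9 = day 20.
So balance pass can start as early as day 15 and as late as day 20, giving 20 − 15 = 5 days of slack.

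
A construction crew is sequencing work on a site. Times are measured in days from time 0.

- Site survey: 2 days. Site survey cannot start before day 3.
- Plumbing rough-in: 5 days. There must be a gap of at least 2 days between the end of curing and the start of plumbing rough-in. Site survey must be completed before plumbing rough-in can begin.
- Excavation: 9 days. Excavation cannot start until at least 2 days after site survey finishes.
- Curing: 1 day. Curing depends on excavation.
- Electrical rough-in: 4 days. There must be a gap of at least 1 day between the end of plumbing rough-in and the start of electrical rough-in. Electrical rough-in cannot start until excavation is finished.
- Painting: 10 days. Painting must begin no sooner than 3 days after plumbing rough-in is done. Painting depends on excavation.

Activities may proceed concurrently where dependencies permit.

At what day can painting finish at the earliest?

37

Site survey waits on its own release at day 3, so it starts at day 3 and finishes at 3 + 2 = day 5.
Excavation waits on site survey (finishes day 5, plus 2-day gap → day 7), so it starts at day 7 and finishes at 7 + 9 = day 16.
Curing cannot begin until excavation (finishes day 16). It runs from day 16 to 16 + 1 = day 17.
Plumbing rough-in has to wait for curing (finishes day 17, plus 2-day gap → day 19); site survey (finishes day 5). The latest of these is day 19, so plumbing rough-in runs day 19 to 19 + 5 = day 24.
For painting: plumbing rough-in (finishes day 24, plus 3-day gap → day 27); excavation (finishes day 16). Taking the maximum gives a start of day 27, and it finishes at 27 + 10 = day 37.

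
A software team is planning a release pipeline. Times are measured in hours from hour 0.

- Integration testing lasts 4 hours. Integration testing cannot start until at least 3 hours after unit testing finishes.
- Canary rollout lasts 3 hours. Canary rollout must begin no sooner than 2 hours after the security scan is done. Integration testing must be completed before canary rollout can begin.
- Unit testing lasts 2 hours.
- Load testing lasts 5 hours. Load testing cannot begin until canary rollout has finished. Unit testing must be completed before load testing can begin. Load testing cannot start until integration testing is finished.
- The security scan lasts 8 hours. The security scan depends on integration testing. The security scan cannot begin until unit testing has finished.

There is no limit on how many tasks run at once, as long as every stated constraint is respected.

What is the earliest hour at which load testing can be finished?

Nothing blocks unit testing, so it runs from hour 0 to hour 2.
Integration testing cannot begin until unit testing (finishes hour 2, plus 3-hour gap → hour 5). It runs from hour 5 to 5 + 4 = hour 9.
The security scan needs all of integration testing (finishes hour 9); unit testing (finishes hour 2). That puts its earliest start at hour 9; it finishes at 9 + 8 = hour 17.
Canary rollout has to wait for the security scan (finishes hour 17, plus 2-hour gap → hour 19); integration testing (finishes hour 9). The latest of these is hour 19, so canary rollout runs hour 19 to 19 + 3 = hour 22.
For load testing: canary rollout (finishes hour 22); unit testing (finishes hour 2); integration testing (finishes hour 9). Taking the maximum gives a start of hour 22, and it finishes at 22 + 5 = hour 27.

27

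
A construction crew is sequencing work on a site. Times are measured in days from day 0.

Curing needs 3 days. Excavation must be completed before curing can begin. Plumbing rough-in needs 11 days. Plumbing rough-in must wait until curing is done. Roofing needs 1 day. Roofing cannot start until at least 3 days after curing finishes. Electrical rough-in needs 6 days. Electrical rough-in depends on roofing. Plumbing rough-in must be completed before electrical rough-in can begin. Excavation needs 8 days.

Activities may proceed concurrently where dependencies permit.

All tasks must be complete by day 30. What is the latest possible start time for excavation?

Electrical rough-in must finish by day 30; it takes 6 days, so it must start by 30 − 6 = day 24.
Roofing must finish before electrical rough-in (must start by day 24). With a 1-day duration, roofing must start by 24 − 1 = day 23.
Plumbing rough-in feeds into electrical rough-in (must start by day 24); so plumbing rough-in must finish by day 24 and therefore start by day 13.
Curing feeds roofing (must start by day 23, minus 3-day gap → day 20); plumbing rough-in (must start by day 13). Taking the minimum, curing must finish by day 13 and start by 13 − 3 = day 10.
Excavation has to be done before curing (must start by day 10). That means finishing by day 10, i.e. starting by 10 − 8 = day 2.

2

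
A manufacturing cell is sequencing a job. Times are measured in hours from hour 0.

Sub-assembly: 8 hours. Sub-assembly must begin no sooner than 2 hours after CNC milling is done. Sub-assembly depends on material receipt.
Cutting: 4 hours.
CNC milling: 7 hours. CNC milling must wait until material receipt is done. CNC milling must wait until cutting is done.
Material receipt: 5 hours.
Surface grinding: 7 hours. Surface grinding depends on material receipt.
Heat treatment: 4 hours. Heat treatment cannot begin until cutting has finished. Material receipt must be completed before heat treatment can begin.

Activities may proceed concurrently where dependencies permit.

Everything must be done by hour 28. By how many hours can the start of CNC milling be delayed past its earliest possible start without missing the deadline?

Nothing blocks cutting, so it runs from hour 0 to hour 4.
Nothing blocks material receipt, so it runs from hour 0 to hour 5.
For CNC milling: material receipt (finishes hour 5); cutting (finishes hour 4). Taking the maximum gives a start of hour 5, and it finishes at 5 + 7 = hour 12.

Working backward from the deadline:
Sub-assembly has no dependents, so it just needs to finish by hour 28. Starting by 28 − 8 = hour 20 achieves that.
Since sub-assembly (must start by hour 20, minus 2-hour gap → hour 18) depends on it, CNC milling must finish by hour 18. Backing off its 7-hour duration gives a latest start of hour 11.
So CNC milling can start as early as hour 5 and as late as hour 11, giving 11 − 5 = 6 hours of slack.

6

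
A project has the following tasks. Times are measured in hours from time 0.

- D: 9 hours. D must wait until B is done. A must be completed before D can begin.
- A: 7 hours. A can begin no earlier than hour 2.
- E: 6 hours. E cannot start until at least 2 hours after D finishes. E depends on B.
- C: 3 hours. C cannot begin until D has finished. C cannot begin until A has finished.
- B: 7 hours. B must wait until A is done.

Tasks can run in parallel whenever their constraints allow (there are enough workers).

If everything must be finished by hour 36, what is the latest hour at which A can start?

To finish by hour 36, C (duration 3) must start no later than hour 33.
E must finish by hour 36; it takes 6 hours, so it must start by 36 − 6 = hour 30.
D has several dependents: C (must start by hour 33); E (must start by hour 30, minus 2-hour gap → hour 28). The earliest of those limits is hour 28, so D must start by 28 − 9 = hour 19.
B has several dependents: D (must start by hour 19); E (must start by hour 30). The earliest of those limits is hour 19, so B must start by 19 − 7 = hour 12.
A must finish in time for B (must start by hour 12); C (must start by hour 33); D (must start by hour 19). The tightest is hour 12, so A must start by 12 − 7 = hour 5.

5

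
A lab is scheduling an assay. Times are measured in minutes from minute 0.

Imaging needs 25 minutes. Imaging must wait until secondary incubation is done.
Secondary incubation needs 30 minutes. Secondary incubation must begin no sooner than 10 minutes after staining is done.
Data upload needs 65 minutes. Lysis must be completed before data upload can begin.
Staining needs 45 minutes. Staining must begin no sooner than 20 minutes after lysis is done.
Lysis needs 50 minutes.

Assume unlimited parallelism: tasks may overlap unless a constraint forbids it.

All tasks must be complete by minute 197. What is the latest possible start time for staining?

87

Nothing follows imaging; the deadline of minute 197 is its only limit. It must start by 197 − 25 = minute 172.
Since imaging (must start by minute 172) depends on it, secondary incubation must finish by minute 172. Backing off its 30-minute duration gives a latest start of minute 142.
Staining has to be done before secondary incubation (must start by minute 142, minus 10-minute gap → minute 132). That means finishing by minute 132, i.e. starting by 132 − 45 = minute 87.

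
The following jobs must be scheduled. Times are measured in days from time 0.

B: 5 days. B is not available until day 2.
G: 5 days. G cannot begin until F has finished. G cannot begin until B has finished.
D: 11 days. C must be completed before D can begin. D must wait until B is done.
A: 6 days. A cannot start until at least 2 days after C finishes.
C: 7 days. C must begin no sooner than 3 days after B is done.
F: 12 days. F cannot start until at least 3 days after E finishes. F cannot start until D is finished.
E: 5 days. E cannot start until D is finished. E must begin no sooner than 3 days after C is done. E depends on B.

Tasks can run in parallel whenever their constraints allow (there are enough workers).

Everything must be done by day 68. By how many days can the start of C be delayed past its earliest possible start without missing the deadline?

15

B cannot begin until its own release at day 2. It runs from day 2 to 2 + 5 = day 7.
After B (finishes day 7, plus 3-day gap → day 10), C can start at day 10 and finishes at day 17.

Working backward from the deadline:
A must finish by day 68; it takes 6 days, so it must start by 68 − 6 = day 62.
To finish by day 68, G (duration 5) must start no later than day 63.
F must finish before G (must start by day 63). With a 12-day duration, F must start by 63 − 12 = day 51.
E has to be done before F (must start by day 51, minus 3-day gap → day 48). That means finishing by day 48, i.e. starting by 48 − 5 = day 43.
For D: E (must start by day 43); F (must start by day 51). The most restrictive is day 43; with an 11-day duration, D must start by day 32.
C must finish in time for A (must start by day 62, minus 2-day gap → day 60); D (must start by day 32); E (must start by day 43, minus 3-day gap → day 40). The tightest is day 32, so C must start by 32 − 7 = day 25.
So C can start as early as day 10 and as late as day 25, giving 25 − 10 = 15 days of slack.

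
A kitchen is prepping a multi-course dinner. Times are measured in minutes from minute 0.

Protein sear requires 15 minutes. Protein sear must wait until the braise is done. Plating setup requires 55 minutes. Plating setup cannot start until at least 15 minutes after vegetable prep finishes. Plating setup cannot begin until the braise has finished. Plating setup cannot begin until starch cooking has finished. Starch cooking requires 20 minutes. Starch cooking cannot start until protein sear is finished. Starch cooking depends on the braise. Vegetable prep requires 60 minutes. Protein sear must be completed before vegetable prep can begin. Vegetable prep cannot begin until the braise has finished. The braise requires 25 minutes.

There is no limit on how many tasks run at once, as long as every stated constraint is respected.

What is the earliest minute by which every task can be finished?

170

Nothing blocks the braise, so it runs from minute 0 to minute 25.
Protein sear waits on the braise (finishes minute 25), so it starts at minute 25 and finishes at 25 + 15 = minute 40.
Starch cooking needs all of protein sear (finishes minute 40); the braise (finishes minute 25). That puts its earliest start at minute 40; it finishes at 40 + 20 = minute 60.
Vegetable prep needs all of protein sear (finishes minute 40); the braise (finishes minute 25). That puts its earliest start at minute 40; it finishes at 40 + 60 = minute 100.
Plating setup has to wait for vegetable prep (finishes minute 100, plus 15-minute gap → minute 115); the braise (finishes minute 25); starch cooking (finishes minute 60). The latest of these is minute 115, so plating setup runs minute 115 to 115 + 55 = minute 170.
All tasks are finished once the last one completes. Finish times: The braise at 25, Protein sear at 40, Vegetable prep at 100, Starch cooking at 60, Plating setup at 170. The latest is minute 170.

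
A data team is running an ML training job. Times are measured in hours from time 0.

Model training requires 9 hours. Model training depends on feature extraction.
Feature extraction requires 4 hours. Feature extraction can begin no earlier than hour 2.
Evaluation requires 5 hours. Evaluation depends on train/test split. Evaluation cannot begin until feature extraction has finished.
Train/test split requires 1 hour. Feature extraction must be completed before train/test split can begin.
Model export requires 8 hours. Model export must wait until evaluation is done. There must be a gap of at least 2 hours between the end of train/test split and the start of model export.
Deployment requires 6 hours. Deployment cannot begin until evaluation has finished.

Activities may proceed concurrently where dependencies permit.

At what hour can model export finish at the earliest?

Feature extraction cannot begin until its own release at hour 2. It runs from hour 2 to 2 + 4 = hour 6.
Train/test split cannot begin until feature extraction (finishes hour 6). It runs from hour 6 to 6 + 1 = hour 7.
Evaluation has to wait for train/test split (finishes hour 7); feature extraction (finishes hour 6). The latest of these is hour 7, so evaluation runs hour 7 to 7 + 5 = hour 12.
Model export needs all of evaluation (finishes hour 12); train/test split (finishes hour 7, plus 2-hour gap → hour 9). That puts its earliest start at hour 12; it finishes at 12 + 8 = hour 20.

20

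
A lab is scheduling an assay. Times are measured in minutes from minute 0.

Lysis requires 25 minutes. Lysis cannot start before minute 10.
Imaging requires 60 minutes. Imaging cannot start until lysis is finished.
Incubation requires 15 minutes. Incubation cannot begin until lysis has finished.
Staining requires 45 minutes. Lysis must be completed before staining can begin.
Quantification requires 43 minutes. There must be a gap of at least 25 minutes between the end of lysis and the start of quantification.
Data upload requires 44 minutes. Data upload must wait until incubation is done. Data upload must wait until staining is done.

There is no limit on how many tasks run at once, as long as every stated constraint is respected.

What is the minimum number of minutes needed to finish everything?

124

After its own release at minute 10, lysis can start at minute 10 and finishes at minute 35.
After lysis (finishes minute 35, plus 25-minute gap → minute 60), quantification can start at minute 60 and finishes at minute 103.
Imaging cannot begin until lysis (finishes minute 35). It runs from minute 35 to 35 + 60 = minute 95.
Staining cannot begin until lysis (finishes minute 35). It runs from minute 35 to 35 + 45 = minute 80.
Incubation cannot begin until lysis (finishes minute 35). It runs from minute 35 to 35 + 15 = minute 50.
Data upload cannot start until incubation (finishes minute 50); staining (finishes minute 80). The controlling bound is minute 80, so data upload finishes at 80 + 44 = minute 124.
All tasks are finished once the last one completes. Finish times: Lysis at 35, Incubation at 50, Staining at 80, Imaging at 95, Quantification at 103, Data upload at 124. The latest is minute 124.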